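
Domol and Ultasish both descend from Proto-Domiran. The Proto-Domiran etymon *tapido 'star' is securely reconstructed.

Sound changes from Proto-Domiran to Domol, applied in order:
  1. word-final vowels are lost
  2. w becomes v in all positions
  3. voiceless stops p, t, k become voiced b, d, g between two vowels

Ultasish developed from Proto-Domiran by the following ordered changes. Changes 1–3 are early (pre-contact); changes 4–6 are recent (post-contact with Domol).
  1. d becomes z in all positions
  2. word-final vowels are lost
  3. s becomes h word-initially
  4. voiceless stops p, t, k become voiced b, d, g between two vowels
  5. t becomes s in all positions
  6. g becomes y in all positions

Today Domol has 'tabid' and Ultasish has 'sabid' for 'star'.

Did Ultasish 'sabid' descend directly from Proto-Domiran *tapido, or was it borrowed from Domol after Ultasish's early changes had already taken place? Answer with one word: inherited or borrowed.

If inherited, *tapido would pass through all of Ultasish's changes:
Ultasish: start from *tapido.
  rule 1 (unconditioned shift): tapido → tapizo
  rule 2 (apocope): tapizo → tapiz
  rule 3: no change — tapiz
  rule 4 (intervocalic voicing): tapiz → tabiz
  rule 5 (unconditioned shift): tabiz → sabiz
  rule 6: no change — sabiz
  ⇒ Ultasish sabiz
If borrowed from Domol 'tabid' after the early changes, it would undergo only the recent ones:
  rule 4 (intervocalic voicing): no change (tabid)
  rule 5 (unconditioned shift): tabid → sabid
  rule 6 (unconditioned shift): no change (sabid)
  ⇒ as a loan: sabid
Ultasish 'sabid' matches the loan outcome 'sabid', not the inherited 'sabiz' — it skipped the early Ultasish changes, so it was borrowed from Domol.

borrowed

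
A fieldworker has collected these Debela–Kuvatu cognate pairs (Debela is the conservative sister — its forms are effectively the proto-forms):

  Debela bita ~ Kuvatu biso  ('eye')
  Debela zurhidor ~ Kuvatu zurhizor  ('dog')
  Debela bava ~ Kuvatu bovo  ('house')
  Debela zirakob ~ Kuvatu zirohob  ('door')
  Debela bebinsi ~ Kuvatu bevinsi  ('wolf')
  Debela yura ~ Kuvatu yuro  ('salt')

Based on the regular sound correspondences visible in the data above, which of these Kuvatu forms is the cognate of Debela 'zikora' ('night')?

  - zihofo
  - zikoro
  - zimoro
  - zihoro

zihoro

zirakob ~ zirohob — Debela k corresponds to Kuvatu h between vowels (before a back vowel).
bita ~ biso, bava ~ bovo — Debela a corresponds to Kuvatu o word-finally.
Applying these to Debela 'zikora':
  zikora → zihora   (k→h between vowels (before a back vowel))
  zihora → zihoro   (a→o word-finally)
So the Kuvatu cognate is 'zihoro'.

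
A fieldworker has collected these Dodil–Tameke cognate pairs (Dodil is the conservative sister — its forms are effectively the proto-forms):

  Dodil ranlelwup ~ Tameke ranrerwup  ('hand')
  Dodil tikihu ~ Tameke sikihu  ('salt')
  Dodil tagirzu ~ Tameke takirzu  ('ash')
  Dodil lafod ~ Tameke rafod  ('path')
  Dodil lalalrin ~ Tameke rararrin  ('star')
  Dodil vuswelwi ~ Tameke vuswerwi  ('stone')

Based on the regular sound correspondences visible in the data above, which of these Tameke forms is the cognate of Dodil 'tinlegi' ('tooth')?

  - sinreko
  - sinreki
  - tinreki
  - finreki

tikihu ~ sikihu — Dodil t corresponds to Tameke s word-initially before a front vowel.
ranlelwup ~ ranrerwup — Dodil l corresponds to Tameke r after a consonant, before a front vowel.
tagirzu ~ takirzu — Dodil g corresponds to Tameke k between vowels (before a front vowel).
Applying these to Dodil 'tinlegi':
  tinlegi → sinlegi   (t→s word-initially before a front vowel)
  sinlegi → sinregi   (l→r after a consonant, before a front vowel)
  sinregi → sinreki   (g→k between vowels (before a front vowel))
So the Tameke cognate is 'sinreki'.

sinreki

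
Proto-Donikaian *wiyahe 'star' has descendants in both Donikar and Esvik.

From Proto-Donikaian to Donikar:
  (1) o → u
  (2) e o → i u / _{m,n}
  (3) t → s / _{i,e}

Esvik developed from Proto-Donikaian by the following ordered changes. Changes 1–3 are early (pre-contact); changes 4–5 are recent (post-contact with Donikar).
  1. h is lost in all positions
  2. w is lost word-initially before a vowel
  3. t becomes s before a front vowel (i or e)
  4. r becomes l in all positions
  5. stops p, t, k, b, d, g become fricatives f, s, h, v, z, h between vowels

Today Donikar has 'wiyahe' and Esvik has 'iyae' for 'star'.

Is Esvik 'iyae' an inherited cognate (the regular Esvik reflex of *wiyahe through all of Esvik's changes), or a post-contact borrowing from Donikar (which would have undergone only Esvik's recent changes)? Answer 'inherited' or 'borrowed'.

If inherited, *wiyahe would pass through all of Esvik's changes:
Esvik: start from *wiyahe.
  rule 1 (h-loss): wiyahe → wiyae
  rule 2 (glide loss): wiyae → iyae
  rule 3: no change — iyae
  rule 4: no change — iyae
  rule 5: no change — iyae
  ⇒ Esvik iyae
If borrowed from Donikar 'wiyahe' after the early changes, it would undergo only the recent ones:
  rule 4 (unconditioned shift): no change (wiyahe)
  rule 5 (intervocalic lenition): no change (wiyahe)
  ⇒ as a loan: wiyahe
Esvik 'iyae' matches the inherited outcome exactly, so it is an inherited cognate, not a loan.

inherited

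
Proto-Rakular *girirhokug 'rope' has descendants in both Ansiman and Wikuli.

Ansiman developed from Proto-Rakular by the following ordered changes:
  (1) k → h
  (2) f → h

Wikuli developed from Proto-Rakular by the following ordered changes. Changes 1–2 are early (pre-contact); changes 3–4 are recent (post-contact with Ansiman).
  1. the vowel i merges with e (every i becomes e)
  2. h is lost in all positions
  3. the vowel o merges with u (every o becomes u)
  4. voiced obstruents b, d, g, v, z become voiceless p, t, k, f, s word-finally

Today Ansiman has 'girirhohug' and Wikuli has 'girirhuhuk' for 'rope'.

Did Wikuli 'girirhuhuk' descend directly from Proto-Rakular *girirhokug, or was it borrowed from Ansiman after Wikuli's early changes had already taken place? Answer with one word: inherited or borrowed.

borrowed

If inherited, *girirhokug would pass through all of Wikuli's changes:
Wikuli: start from *girirhokug.
  rule 1 (vowel merger): girirhokug → gererhokug
  rule 2 (h-loss): gererhokug → gererokug
  rule 3 (vowel merger): gererokug → gererukug
  rule 4 (final devoicing): gererukug → gererukuk
  ⇒ Wikuli gererukuk
If borrowed from Ansiman 'girirhohug' after the early changes, it would undergo only the recent ones:
  rule 3 (vowel merger): girirhohug → girirhuhug
  rule 4 (final devoicing): girirhuhug → girirhuhuk
  ⇒ as a loan: girirhuhuk
Wikuli 'girirhuhuk' matches the loan outcome 'girirhuhuk', not the inherited 'gererukuk' — it skipped the early Wikuli changes, so it was borrowed from Ansiman.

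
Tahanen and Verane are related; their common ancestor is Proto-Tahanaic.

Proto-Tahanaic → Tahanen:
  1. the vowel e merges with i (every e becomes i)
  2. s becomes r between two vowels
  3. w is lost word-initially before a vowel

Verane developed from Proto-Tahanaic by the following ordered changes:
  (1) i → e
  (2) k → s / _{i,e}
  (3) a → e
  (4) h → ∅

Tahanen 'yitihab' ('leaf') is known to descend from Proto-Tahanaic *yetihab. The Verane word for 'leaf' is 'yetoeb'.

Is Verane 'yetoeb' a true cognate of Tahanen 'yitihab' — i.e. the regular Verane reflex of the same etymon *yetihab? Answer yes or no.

Derive the expected Verane reflex of *yetihab:
Verane: *yetihab > yetehab > yeteheb > yeteeb  (by vowel merger, vowel merger, h-loss)
The regular Verane reflex would be 'yeteeb', but the attested form is 'yetoeb'. The correspondence is irregular, so they are not cognates (the Verane form has a different source).

no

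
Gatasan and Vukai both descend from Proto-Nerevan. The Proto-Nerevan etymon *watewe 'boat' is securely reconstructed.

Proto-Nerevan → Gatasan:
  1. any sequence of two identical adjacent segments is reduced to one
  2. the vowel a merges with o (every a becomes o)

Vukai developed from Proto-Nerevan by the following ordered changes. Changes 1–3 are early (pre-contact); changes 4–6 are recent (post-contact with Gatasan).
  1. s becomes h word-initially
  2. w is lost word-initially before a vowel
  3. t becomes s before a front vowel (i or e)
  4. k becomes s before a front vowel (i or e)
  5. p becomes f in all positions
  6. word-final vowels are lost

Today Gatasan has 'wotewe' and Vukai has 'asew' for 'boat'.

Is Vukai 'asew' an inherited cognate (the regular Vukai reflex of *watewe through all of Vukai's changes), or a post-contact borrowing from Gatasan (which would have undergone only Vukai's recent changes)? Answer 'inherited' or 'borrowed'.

inherited

If inherited, *watewe would pass through all of Vukai's changes:
Vukai: start from *watewe.
  rule 1: no change — watewe
  rule 2 (glide loss): watewe → atewe
  rule 3 (palatalisation): atewe → asewe
  rule 4: no change — asewe
  rule 5: no change — asewe
  rule 6 (apocope): asewe → asew
  ⇒ Vukai asew
If borrowed from Gatasan 'wotewe' after the early changes, it would undergo only the recent ones:
  rule 4 (palatalisation): no change (wotewe)
  rule 5 (unconditioned shift): no change (wotewe)
  rule 6 (apocope): wotewe → wotew
  ⇒ as a loan: wotew
Vukai 'asew' matches the inherited outcome exactly, so it is an inherited cognate, not a loan.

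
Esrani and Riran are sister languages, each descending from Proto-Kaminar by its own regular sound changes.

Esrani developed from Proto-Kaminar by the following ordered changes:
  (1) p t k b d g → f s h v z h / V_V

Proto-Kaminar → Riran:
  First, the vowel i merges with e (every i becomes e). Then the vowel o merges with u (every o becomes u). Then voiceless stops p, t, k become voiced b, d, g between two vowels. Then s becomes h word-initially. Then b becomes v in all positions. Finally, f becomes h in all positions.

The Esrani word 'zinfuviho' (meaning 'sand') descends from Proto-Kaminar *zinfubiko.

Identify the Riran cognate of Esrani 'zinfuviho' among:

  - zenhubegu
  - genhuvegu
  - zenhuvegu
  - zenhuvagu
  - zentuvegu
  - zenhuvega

zenhuvegu

Riran: *zinfubiko
  zinfubiko → zenfubeko   [vowel merger]
  zenfubeko → zenfubeku   [vowel merger]
  zenfubeku → zenfubegu   [intervocalic voicing]
  zenfubegu (rule 4 does not apply)
  zenfubegu → zenfuvegu   [unconditioned shift]
  zenfuvegu → zenhuvegu   [unconditioned shift]
  giving Riran zenhuvegu.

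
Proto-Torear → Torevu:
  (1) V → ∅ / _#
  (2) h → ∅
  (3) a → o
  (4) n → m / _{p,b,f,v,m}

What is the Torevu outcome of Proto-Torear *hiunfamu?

iumfom

Torevu: *hiunfamu > hiunfam > iunfam > iunfom > iumfom  (by apocope, h-loss, vowel merger, nasal place assimilation)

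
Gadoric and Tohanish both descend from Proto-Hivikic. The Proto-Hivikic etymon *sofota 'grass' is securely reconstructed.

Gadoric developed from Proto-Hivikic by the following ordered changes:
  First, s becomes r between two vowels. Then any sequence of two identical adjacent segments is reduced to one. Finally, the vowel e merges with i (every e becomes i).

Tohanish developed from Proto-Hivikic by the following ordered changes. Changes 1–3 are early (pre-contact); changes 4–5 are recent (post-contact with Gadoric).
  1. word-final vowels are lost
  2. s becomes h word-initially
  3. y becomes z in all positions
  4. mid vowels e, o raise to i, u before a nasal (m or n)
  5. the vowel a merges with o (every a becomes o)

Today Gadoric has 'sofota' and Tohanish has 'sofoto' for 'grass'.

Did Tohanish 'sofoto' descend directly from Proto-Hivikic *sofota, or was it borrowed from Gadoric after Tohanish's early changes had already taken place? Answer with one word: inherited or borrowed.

If inherited, *sofota would pass through all of Tohanish's changes:
Tohanish: start from *sofota.
  rule 1 (apocope): sofota → sofot
  rule 2 (debuccalisation): sofot → hofot
  rule 3: no change — hofot
  rule 4: no change — hofot
  rule 5: no change — hofot
  ⇒ Tohanish hofot
If borrowed from Gadoric 'sofota' after the early changes, it would undergo only the recent ones:
  rule 4 (pre-nasal raising): no change (sofota)
  rule 5 (vowel merger): sofota → sofoto
  ⇒ as a loan: sofoto
Tohanish 'sofoto' matches the loan outcome 'sofoto', not the inherited 'hofot' — it skipped the early Tohanish changes, so it was borrowed from Gadoric.

borrowed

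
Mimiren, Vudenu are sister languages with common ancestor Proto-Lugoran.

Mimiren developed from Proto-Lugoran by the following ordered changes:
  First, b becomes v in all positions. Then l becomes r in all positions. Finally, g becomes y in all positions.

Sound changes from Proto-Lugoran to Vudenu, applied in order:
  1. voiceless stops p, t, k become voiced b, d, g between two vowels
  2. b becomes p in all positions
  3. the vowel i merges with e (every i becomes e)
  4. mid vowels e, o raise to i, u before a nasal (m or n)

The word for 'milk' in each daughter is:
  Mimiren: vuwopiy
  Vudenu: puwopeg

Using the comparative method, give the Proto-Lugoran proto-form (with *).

*buwopig

Position 6: Mimiren has i, Vudenu has e. Mimiren preserves i here (none of its changes turn any other segment into i), so the proto-segment is *i.
Position 1: Mimiren has v, Vudenu has p. Taking the neighbouring segments as reconstructed: Mimiren v could go back to *b or *v; Vudenu p could go back to *p or *b — the one source consistent with every daughter is *b.
Continuing position by position gives *buwopig; check it forward:
Mimiren: *buwopig
  buwopig → vuwopig   [unconditioned shift]
  vuwopig (rule 2 does not apply)
  vuwopig → vuwopiy   [unconditioned shift]
  giving Mimiren vuwopiy.
Vudenu: start from *buwopig.
  rule 1 (intervocalic voicing): buwopig → buwobig
  rule 2 (unconditioned shift): buwobig → puwopig
  rule 3 (vowel merger): puwopig → puwopeg
  rule 4: no change — puwopeg
  ⇒ Vudenu puwopeg
*buwopig is the unique common source.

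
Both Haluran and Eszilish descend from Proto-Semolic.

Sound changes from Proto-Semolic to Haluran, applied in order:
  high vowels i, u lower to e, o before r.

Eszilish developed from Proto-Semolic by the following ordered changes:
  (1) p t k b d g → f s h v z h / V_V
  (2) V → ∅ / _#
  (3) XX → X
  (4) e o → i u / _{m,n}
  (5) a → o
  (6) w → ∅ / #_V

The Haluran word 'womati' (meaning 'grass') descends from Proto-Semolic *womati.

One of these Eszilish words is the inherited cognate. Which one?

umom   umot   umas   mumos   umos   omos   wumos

umos

Eszilish: *womati
  womati → womasi   [intervocalic lenition]
  womasi → womas   [apocope]
  womas (rule 3 does not apply)
  womas → wumas   [pre-nasal raising]
  wumas → wumos   [vowel merger]
  wumos → umos   [glide loss]
  giving Eszilish umos.
Among the options, 'umos' alone shows every Eszilish change applied in order.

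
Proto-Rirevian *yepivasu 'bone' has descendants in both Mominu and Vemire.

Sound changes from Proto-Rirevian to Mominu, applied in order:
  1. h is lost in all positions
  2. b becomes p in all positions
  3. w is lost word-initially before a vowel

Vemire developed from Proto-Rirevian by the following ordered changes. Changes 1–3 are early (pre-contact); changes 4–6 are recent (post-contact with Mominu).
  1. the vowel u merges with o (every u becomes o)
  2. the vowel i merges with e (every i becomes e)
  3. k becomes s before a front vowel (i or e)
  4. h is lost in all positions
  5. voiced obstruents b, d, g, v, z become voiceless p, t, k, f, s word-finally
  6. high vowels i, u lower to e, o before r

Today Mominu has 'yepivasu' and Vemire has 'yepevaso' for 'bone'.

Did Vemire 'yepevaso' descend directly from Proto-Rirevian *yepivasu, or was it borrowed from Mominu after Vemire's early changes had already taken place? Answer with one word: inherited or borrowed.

inherited

If inherited, *yepivasu would pass through all of Vemire's changes:
Vemire: *yepivasu > yepivaso > yepevaso  (by vowel merger, vowel merger)
If borrowed from Mominu 'yepivasu' after the early changes, it would undergo only the recent ones:
  rule 4 (h-loss): no change (yepivasu)
  rule 5 (final devoicing): no change (yepivasu)
  rule 6 (pre-rhotic lowering): no change (yepivasu)
  ⇒ as a loan: yepivasu
Vemire 'yepevaso' matches the inherited outcome exactly, so it is an inherited cognate, not a loan.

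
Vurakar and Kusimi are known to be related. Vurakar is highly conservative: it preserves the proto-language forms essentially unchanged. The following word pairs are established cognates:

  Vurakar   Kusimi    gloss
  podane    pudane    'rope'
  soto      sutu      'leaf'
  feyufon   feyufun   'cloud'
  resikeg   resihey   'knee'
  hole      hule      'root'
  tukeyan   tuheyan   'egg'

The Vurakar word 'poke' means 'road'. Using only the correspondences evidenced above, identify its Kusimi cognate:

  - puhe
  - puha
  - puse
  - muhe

podane ~ pudane, soto ~ sutu — Vurakar o corresponds to Kusimi u after a consonant, before a consonant other than r, m, n, p, b, f, v.
resikeg ~ resihey, tukeyan ~ tuheyan — Vurakar k corresponds to Kusimi h between vowels (before a front vowel).
Applying these to Vurakar 'poke':
  poke → puke   (o→u after a consonant, before a consonant other than r, m, n, p, b, f, v)
  puke → puhe   (k→h between vowels (before a front vowel))
So the Kusimi cognate is 'puhe'.

puhe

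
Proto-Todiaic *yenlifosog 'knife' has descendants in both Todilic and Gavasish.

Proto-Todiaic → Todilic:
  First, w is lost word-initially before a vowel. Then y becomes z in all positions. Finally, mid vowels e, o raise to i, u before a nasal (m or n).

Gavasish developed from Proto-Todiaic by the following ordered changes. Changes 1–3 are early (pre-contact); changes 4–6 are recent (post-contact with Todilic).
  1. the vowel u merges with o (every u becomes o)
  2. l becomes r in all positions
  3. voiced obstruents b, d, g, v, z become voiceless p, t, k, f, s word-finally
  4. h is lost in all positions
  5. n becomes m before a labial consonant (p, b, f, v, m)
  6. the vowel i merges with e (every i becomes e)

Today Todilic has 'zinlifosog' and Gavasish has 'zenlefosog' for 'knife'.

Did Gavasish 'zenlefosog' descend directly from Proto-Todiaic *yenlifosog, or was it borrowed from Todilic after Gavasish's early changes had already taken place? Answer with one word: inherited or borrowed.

borrowed

If inherited, *yenlifosog would pass through all of Gavasish's changes:
Gavasish: start from *yenlifosog.
  rule 1: no change — yenlifosog
  rule 2 (unconditioned shift): yenlifosog → yenrifosog
  rule 3 (final devoicing): yenrifosog → yenrifosok
  rule 4: no change — yenrifosok
  rule 5: no change — yenrifosok
  rule 6 (vowel merger): yenrifosok → yenrefosok
  ⇒ Gavasish yenrefosok
If borrowed from Todilic 'zinlifosog' after the early changes, it would undergo only the recent ones:
  rule 4 (h-loss): no change (zinlifosog)
  rule 5 (nasal place assimilation): no change (zinlifosog)
  rule 6 (vowel merger): zinlifosog → zenlefosog
  ⇒ as a loan: zenlefosog
Gavasish 'zenlefosog' matches the loan outcome 'zenlefosog', not the inherited 'yenrefosok' — it skipped the early Gavasish changes, so it was borrowed from Todilic.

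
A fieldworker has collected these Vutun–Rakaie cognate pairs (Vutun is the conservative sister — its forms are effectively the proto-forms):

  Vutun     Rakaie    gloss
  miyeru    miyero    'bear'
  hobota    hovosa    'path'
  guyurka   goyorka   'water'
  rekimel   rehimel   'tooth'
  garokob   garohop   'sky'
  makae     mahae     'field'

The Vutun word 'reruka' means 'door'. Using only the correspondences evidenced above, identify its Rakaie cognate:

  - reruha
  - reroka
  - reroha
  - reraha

reroha

guyurka ~ goyorka — Vutun u corresponds to Rakaie o after a consonant, before a consonant other than r, m, n, p, b, f, v.
makae ~ mahae — Vutun k corresponds to Rakaie h between vowels (before a back vowel).
Applying these to Vutun 'reruka':
  reruka → reroka   (u→o after a consonant, before a consonant other than r, m, n, p, b, f, v)
  reroka → reroha   (k→h between vowels (before a back vowel))
So the Rakaie cognate is 'reroha'.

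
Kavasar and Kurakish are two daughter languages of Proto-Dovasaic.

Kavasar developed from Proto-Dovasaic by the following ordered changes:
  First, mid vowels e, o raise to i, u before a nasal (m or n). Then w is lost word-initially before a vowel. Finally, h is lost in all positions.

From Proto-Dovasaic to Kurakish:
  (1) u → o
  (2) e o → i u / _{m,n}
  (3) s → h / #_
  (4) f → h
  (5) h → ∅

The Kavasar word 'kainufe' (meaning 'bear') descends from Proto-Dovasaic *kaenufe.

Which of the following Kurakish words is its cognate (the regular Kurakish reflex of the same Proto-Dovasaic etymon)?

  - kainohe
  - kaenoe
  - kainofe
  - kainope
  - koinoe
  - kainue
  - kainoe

Kurakish: *kaenufe
  kaenufe → kaenofe   [vowel merger]
  kaenofe → kainofe   [pre-nasal raising]
  kainofe (rule 3 does not apply)
  kainofe → kainohe   [unconditioned shift]
  kainohe → kainoe   [h-loss]
  giving Kurakish kainoe.

kainoe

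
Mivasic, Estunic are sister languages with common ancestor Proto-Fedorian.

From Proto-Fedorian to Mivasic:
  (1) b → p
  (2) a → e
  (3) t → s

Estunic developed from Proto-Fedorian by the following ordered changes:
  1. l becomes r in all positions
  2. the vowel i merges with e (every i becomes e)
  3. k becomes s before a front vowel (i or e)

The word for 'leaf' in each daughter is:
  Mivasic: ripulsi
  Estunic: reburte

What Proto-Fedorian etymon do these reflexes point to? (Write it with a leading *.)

Position 6: Mivasic has s, Estunic has t. Estunic preserves t here (none of its changes turn any other segment into t), so the proto-segment is *t.
Position 7: Mivasic has i, Estunic has e. Mivasic preserves i here (none of its changes turn any other segment into i), so the proto-segment is *i.
Verify the candidate proto-form against each daughter:
Mivasic: start from *ribulti.
  rule 1 (unconditioned shift): ribulti → ripulti
  rule 2: no change — ripulti
  rule 3 (unconditioned shift): ripulti → ripulsi
  ⇒ Mivasic ripulsi
Estunic: start from *ribulti.
  rule 1 (unconditioned shift): ribulti → riburti
  rule 2 (vowel merger): riburti → reburte
  rule 3: no change — reburte
  ⇒ Estunic reburte
*ribulti is the unique common source.

*ribulti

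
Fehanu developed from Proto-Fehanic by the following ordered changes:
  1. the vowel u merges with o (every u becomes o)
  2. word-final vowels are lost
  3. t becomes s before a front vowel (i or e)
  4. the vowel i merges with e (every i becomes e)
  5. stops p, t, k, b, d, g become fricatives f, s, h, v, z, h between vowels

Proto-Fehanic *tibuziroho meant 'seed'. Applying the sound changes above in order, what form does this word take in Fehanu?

Fehanu: *tibuziroho > tiboziroho > tiboziroh > siboziroh > sebozeroh > sevozeroh  (by vowel merger, apocope, palatalisation, vowel merger, intervocalic lenition)

sevozeroh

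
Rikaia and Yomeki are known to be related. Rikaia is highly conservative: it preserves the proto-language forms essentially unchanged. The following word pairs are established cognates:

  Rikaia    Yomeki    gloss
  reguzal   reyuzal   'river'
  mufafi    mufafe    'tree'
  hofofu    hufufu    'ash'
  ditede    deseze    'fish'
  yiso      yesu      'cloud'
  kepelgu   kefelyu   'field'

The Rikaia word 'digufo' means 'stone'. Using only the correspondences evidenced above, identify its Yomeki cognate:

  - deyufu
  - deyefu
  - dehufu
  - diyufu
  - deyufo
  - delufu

ditede ~ deseze, yiso ~ yesu — Rikaia i corresponds to Yomeki e after a consonant, before a consonant other than r, m, n, p, b, f, v.
reguzal ~ reyuzal — Rikaia g corresponds to Yomeki y between vowels (before a back vowel).
yiso ~ yesu — Rikaia o corresponds to Yomeki u word-finally.
Applying these to Rikaia 'digufo':
  digufo → degufo   (i→e after a consonant, before a consonant other than r, m, n, p, b, f, v)
  degufo → deyufo   (g→y between vowels (before a back vowel))
  deyufo → deyufu   (o→u word-finally)
So the Yomeki cognate is 'deyufu'.

deyufu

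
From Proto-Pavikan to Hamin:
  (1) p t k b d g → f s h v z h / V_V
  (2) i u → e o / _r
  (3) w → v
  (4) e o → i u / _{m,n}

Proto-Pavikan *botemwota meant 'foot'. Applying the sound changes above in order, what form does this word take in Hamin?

Hamin: *botemwota
  botemwota → bosemwosa   [intervocalic lenition]
  bosemwosa (rule 2 does not apply)
  bosemwosa → bosemvosa   [unconditioned shift]
  bosemvosa → bosimvosa   [pre-nasal raising]
  giving Hamin bosimvosa.

bosimvosa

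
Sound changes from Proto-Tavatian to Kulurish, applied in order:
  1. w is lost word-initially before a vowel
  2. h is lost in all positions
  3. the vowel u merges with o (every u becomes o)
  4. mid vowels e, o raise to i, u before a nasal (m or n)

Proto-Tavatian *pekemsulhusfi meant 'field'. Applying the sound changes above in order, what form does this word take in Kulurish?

Kulurish: start from *pekemsulhusfi.
  rule 1: no change — pekemsulhusfi
  rule 2 (h-loss): pekemsulhusfi → pekemsulusfi
  rule 3 (vowel merger): pekemsulusfi → pekemsolosfi
  rule 4 (pre-nasal raising): pekemsolosfi → pekimsolosfi
  ⇒ Kulurish pekimsolosfi

pekimsolosfi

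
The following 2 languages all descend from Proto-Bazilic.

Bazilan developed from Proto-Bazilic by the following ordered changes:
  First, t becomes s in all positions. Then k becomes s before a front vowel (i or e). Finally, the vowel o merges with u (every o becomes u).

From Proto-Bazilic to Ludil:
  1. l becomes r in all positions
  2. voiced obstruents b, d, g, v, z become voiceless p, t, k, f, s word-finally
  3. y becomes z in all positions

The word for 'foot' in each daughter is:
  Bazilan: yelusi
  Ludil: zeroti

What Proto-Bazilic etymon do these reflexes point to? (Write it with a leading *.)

Position 1: Bazilan has y, Ludil has z. Bazilan preserves y here (none of its changes turn any other segment into y), so the proto-segment is *y.
Position 3: Bazilan has l, Ludil has r. Bazilan preserves l here (none of its changes turn any other segment into l), so the proto-segment is *l.
Position 5: Bazilan has s, Ludil has t. Taking the neighbouring segments as reconstructed: Bazilan s could go back to *t or *k or *s; Ludil t can only go back to *t — the one source consistent with every daughter is *t.
This points to *yeloti. Verify forward in each daughter:
Bazilan: *yeloti
  yeloti → yelosi   [unconditioned shift]
  yelosi (rule 2 does not apply)
  yelosi → yelusi   [vowel merger]
  giving Bazilan yelusi.
Ludil: *yeloti > yeroti > zeroti  (by unconditioned shift, unconditioned shift)
No other proto-form is consistent with every reflex, so the reconstruction is *yeloti.

*yeloti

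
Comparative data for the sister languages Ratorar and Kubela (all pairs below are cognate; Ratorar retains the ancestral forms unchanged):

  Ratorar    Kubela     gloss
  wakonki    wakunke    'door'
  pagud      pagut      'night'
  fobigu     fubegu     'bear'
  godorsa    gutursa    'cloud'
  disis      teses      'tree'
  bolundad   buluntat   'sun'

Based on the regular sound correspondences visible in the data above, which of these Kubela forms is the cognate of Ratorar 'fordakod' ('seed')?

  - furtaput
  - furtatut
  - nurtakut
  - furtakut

godorsa ~ gutursa — Ratorar o corresponds to Kubela u after a consonant, before r.
bolundad ~ buluntat — Ratorar d corresponds to Kubela t after a consonant, before a back vowel.
godorsa ~ gutursa, bolundad ~ buluntat — Ratorar o corresponds to Kubela u after a consonant, before a consonant other than r, m, n, p, b, f, v.
pagud ~ pagut, bolundad ~ buluntat — Ratorar d corresponds to Kubela t word-finally.
Applying these to Ratorar 'fordakod':
  fordakod → furdakod   (o→u after a consonant, before r)
  furdakod → furtakod   (d→t after a consonant, before a back vowel)
  furtakod → furtakud   (o→u after a consonant, before a consonant other than r, m, n, p, b, f, v)
  furtakud → furtakut   (d→t word-finally)
So the Kubela cognate is 'furtakut'.

furtakut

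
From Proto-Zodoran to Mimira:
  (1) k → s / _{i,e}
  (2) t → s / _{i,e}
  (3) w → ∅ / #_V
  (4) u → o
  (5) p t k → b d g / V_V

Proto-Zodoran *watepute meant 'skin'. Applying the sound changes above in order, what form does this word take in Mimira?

Mimira: *watepute
  watepute (rule 1 does not apply)
  watepute → wasepuse   [palatalisation]
  wasepuse → asepuse   [glide loss]
  asepuse → asepose   [vowel merger]
  asepose → asebose   [intervocalic voicing]
  giving Mimira asebose.

asebose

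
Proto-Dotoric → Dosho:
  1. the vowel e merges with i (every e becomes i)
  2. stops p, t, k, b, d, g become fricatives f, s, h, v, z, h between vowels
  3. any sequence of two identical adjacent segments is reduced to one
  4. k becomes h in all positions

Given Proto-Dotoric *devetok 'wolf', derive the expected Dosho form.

Dosho: *devetok > divitok > divisok > divisoh  (by vowel merger, intervocalic lenition, unconditioned shift)

divisoh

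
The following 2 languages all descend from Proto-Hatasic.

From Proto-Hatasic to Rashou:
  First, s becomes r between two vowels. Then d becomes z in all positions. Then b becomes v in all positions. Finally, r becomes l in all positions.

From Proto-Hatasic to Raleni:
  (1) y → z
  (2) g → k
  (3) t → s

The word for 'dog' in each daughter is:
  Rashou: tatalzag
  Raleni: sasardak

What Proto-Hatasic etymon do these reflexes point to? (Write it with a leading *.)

*tatardag

Position 5: Rashou has l, Raleni has r. Raleni preserves r here (none of its changes turn any other segment into r), so the proto-segment is *r.
Position 3: Rashou has t, Raleni has s. Rashou preserves t here (none of its changes turn any other segment into t), so the proto-segment is *t.
Verify the candidate proto-form against each daughter:
Rashou: *tatardag > tatarzag > tatalzag  (by unconditioned shift, unconditioned shift)
Raleni: *tatardag
  tatardag (rule 1 does not apply)
  tatardag → tatardak   [unconditioned shift]
  tatardak → sasardak   [unconditioned shift]
  giving Raleni sasardak.
Only *tatardag yields all of Rashou tatalzag, Raleni sasardak.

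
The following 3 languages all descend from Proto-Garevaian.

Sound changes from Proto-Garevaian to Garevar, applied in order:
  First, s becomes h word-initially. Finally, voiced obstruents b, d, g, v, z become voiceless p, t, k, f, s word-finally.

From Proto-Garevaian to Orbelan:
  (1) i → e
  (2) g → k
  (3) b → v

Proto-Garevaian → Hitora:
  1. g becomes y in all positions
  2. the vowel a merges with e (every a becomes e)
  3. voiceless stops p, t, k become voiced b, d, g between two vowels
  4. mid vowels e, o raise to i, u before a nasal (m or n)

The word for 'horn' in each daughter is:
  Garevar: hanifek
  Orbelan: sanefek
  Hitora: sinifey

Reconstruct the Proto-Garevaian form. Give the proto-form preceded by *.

Position 7: Garevar has k, Orbelan has k, Hitora has y. Taking the neighbouring segments as reconstructed: Garevar k could go back to *k or *g; Orbelan k could go back to *k or *g; Hitora y could go back to *g or *y — the one source consistent with every daughter is *g.
Position 4: Garevar has i, Orbelan has e, Hitora has i. Garevar preserves i here (none of its changes turn any other segment into i), so the proto-segment is *i.
Position 1: Garevar has h, Orbelan has s, Hitora has s. Orbelan preserves s here (none of its changes turn any other segment into s), so the proto-segment is *s.
This points to *sanifeg. Verify forward in each daughter:
Garevar: *sanifeg
  sanifeg → hanifeg   [debuccalisation]
  hanifeg → hanifek   [final devoicing]
  giving Garevar hanifek.
Orbelan: *sanifeg > sanefeg > sanefek  (by vowel merger, unconditioned shift)
Hitora: start from *sanifeg.
  rule 1 (unconditioned shift): sanifeg → sanifey
  rule 2 (vowel merger): sanifey → senifey
  rule 3: no change — senifey
  rule 4 (pre-nasal raising): senifey → sinifey
  ⇒ Hitora sinifey
No other proto-form is consistent with every reflex, so the reconstruction is *sanifeg.

*sanifeg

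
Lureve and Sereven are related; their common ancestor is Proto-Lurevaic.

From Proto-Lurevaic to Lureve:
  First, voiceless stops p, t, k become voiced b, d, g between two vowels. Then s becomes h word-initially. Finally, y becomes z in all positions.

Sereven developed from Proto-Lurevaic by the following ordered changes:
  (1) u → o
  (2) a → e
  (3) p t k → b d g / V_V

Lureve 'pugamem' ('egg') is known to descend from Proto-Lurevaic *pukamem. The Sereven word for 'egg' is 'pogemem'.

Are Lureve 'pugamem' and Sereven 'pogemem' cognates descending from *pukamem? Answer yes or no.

Derive the expected Sereven reflex of *pukamem:
Sereven: start from *pukamem.
  rule 1 (vowel merger): pukamem → pokamem
  rule 2 (vowel merger): pokamem → pokemem
  rule 3 (intervocalic voicing): pokemem → pogemem
  ⇒ Sereven pogemem
Sereven 'pogemem' matches the regular reflex exactly, so the pair is cognate.

yes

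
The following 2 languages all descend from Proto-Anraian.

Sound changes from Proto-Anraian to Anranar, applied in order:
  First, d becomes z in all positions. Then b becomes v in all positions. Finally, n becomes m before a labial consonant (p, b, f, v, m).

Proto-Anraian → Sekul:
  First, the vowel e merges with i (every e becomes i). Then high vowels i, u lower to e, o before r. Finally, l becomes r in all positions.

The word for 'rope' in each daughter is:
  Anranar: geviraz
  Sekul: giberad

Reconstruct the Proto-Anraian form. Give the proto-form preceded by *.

Position 3: Anranar has v, Sekul has b. Sekul preserves b here (none of its changes turn any other segment into b), so the proto-segment is *b.
Position 7: Anranar has z, Sekul has d. Sekul preserves d here (none of its changes turn any other segment into d), so the proto-segment is *d.
Position 2: Anranar has e, Sekul has i. Anranar preserves e here (none of its changes turn any other segment into e), so the proto-segment is *e.
Continuing position by position gives *gebirad; check it forward:
Anranar: *gebirad
  gebirad → gebiraz   [unconditioned shift]
  gebiraz → geviraz   [unconditioned shift]
  geviraz (rule 3 does not apply)
  giving Anranar geviraz.
Sekul: *gebirad
  gebirad → gibirad   [vowel merger]
  gibirad → giberad   [pre-rhotic lowering]
  giberad (rule 3 does not apply)
  giving Sekul giberad.
*gebirad is the unique common source.

*gebirad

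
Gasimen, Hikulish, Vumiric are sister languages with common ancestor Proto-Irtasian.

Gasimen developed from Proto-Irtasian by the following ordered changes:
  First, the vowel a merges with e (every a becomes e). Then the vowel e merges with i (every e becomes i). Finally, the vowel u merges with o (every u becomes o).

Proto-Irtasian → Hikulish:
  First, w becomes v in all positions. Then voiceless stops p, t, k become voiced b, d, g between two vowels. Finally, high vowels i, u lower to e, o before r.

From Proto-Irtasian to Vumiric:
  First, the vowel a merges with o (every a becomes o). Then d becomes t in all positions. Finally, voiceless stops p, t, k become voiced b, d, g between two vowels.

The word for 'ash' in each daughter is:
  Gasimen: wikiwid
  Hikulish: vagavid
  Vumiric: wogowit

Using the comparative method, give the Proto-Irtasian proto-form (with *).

Position 2: Gasimen has i, Hikulish has a, Vumiric has o. Hikulish preserves a here (none of its changes turn any other segment into a), so the proto-segment is *a.
Position 5: Gasimen has w, Hikulish has v, Vumiric has w. Gasimen preserves w here (none of its changes turn any other segment into w), so the proto-segment is *w.
Continuing position by position gives *wakawid; check it forward:
Gasimen: *wakawid
  wakawid → wekewid   [vowel merger]
  wekewid → wikiwid   [vowel merger]
  wikiwid (rule 3 does not apply)
  giving Gasimen wikiwid.
Hikulish: start from *wakawid.
  rule 1 (unconditioned shift): wakawid → vakavid
  rule 2 (intervocalic voicing): vakavid → vagavid
  rule 3: no change — vagavid
  ⇒ Hikulish vagavid
Vumiric: *wakawid > wokowid > wokowit > wogowit  (by vowel merger, unconditioned shift, intervocalic voicing)
*wakawid is the unique common source.

*wakawid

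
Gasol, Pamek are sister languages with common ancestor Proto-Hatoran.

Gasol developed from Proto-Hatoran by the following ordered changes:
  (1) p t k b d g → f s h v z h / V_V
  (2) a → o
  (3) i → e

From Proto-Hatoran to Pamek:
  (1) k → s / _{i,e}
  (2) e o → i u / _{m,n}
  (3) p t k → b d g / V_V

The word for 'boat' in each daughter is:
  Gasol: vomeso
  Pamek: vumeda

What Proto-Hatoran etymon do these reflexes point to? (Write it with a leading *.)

*vometa

Position 2: Gasol has o, Pamek has u. Taking the neighbouring segments as reconstructed: Gasol o could go back to *a or *o; Pamek u could go back to *o or *u — the one source consistent with every daughter is *o.
Position 6: Gasol has o, Pamek has a. Pamek preserves a here (none of its changes turn any other segment into a), so the proto-segment is *a.
This points to *vometa. Verify forward in each daughter:
Gasol: start from *vometa.
  rule 1 (intervocalic lenition): vometa → vomesa
  rule 2 (vowel merger): vomesa → vomeso
  rule 3: no change — vomeso
  ⇒ Gasol vomeso
Pamek: *vometa > vumeta > vumeda  (by pre-nasal raising, intervocalic voicing)
No other proto-form is consistent with every reflex, so the reconstruction is *vometa.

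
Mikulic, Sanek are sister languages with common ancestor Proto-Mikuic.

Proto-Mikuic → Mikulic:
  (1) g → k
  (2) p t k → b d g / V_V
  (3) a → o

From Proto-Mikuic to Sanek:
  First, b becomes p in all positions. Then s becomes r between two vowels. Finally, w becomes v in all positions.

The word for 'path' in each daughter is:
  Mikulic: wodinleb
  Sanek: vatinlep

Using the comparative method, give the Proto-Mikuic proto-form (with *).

Position 2: Mikulic has o, Sanek has a. Sanek preserves a here (none of its changes turn any other segment into a), so the proto-segment is *a.
Position 3: Mikulic has d, Sanek has t. Sanek preserves t here (none of its changes turn any other segment into t), so the proto-segment is *t.
Verify the candidate proto-form against each daughter:
Mikulic: *watinleb
  watinleb (rule 1 does not apply)
  watinleb → wadinleb   [intervocalic voicing]
  wadinleb → wodinleb   [vowel merger]
  giving Mikulic wodinleb.
Sanek: *watinleb > watinlep > vatinlep  (by unconditioned shift, unconditioned shift)
*watinleb is the unique common source.

*watinleb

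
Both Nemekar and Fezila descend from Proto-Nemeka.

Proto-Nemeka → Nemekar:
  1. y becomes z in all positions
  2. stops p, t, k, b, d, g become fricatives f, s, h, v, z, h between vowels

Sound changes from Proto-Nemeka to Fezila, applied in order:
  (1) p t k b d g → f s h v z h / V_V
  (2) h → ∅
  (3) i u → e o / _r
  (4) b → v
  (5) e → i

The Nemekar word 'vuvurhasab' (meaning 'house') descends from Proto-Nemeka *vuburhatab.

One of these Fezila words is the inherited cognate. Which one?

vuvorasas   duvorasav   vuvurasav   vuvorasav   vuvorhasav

Fezila: *vuburhatab
  vuburhatab → vuvurhasab   [intervocalic lenition]
  vuvurhasab → vuvurasab   [h-loss]
  vuvurasab → vuvorasab   [pre-rhotic lowering]
  vuvorasab → vuvorasav   [unconditioned shift]
  vuvorasav (rule 5 does not apply)
  giving Fezila vuvorasav.
Only 'vuvorasav' matches the regular Fezila development of *vuburhatab.

vuvorasav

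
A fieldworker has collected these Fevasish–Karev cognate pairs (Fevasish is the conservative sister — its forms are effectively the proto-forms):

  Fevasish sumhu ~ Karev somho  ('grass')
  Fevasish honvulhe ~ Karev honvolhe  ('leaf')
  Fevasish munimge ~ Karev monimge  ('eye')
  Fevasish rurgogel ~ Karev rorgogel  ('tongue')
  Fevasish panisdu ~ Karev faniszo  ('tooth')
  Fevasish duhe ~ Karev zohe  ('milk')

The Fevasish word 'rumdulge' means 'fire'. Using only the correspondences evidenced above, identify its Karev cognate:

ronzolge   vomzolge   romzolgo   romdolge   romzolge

sumhu ~ somho — Fevasish u corresponds to Karev o after a consonant, before a nasal.
panisdu ~ faniszo — Fevasish d corresponds to Karev z after a consonant, before a back vowel.
honvulhe ~ honvolhe, duhe ~ zohe — Fevasish u corresponds to Karev o after a consonant, before a consonant other than r, m, n, p, b, f, v.
Applying these to Fevasish 'rumdulge':
  rumdulge → romdulge   (u→o after a consonant, before a nasal)
  romdulge → romzulge   (d→z after a consonant, before a back vowel)
  romzulge → romzolge   (u→o after a consonant, before a consonant other than r, m, n, p, b, f, v)
So the Karev cognate is 'romzolge'.

romzolge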